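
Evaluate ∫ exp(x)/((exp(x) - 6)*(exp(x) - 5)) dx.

log(exp(x) - 6) - log(exp(x) - 5) + C

Let u = e^x, du = e^x dx.
The integral becomes ∫ du/((u-6)(u-5)); decompose into partial fractions.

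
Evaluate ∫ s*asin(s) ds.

s**2*asin(s)/2 + s*sqrt(-s**2 + 1)/4 - asin(s)/4 + C

Use integration by parts with u = arcsin(s), dv = s ds.
Then du = 1/sqrt(-s**2 + 1) ds.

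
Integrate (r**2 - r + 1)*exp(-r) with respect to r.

(-r**2 - r - 2)*exp(-r) + C

Use integration by parts with u = r**2 - r + 1, dv = exp(-r) dr, so v = -exp(-r).
Apply parts 2 times (tabular method): alternate signs, differentiate u down to 0, integrate dv up.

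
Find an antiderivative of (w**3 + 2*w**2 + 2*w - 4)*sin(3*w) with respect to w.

Use integration by parts with u = w**3 + 2*w**2 + 2*w - 4, dv = sin(3*w) dw, so v = -cos(3*w)/3.
Apply parts 3 times (tabular method): alternate signs, differentiate u down to 0, integrate dv up.

-w**3*cos(3*w)/3 + w**2*sin(3*w)/3 - 2*w**2*cos(3*w)/3 + 4*w*sin(3*w)/9 - 4*w*cos(3*w)/9 + 4*sin(3*w)/27 + 40*cos(3*w)/27 + C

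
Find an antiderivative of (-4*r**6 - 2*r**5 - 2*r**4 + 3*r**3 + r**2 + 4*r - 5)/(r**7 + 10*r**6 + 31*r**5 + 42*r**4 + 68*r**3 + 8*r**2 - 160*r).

log(r)/32 - log(r - 1)/90 - 257*log(r + 2)/288 + 3009*log(r + 4)/160 - 11575*log(r + 5)/522 + 223*log(r**2 + 4)/1856 + 269*atan(r/2)/928 + C

Factor the denominator: r*(r - 1)*(r + 2)*(r + 4)*(r + 5)*(r**2 + 4).
Partial-fraction decomposition: (223*r + 538)/(928*(r**2 + 4)) - 11575/(522*(r + 5)) + 3009/(160*(r + 4)) - 257/(288*(r + 2)) - 1/(90*(r - 1)) + 1/(32*r).
Integrate each term; A/(r−a) gives A·log|r−a|; the (Br+D)/(r²+p²) term gives a log and an atan.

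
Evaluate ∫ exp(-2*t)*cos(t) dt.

Let I denote the integral. Integrate by parts with u = cos(t), dv = exp(-2*t) dt, so v = -exp(-2*t)/2: I = -exp(-2*t)*cos(t)/2 − (1/2)·∫ exp(-2*t)*sin(t) dt.
Apply parts again with u = sin(t), dv = exp(-2*t) dt: ∫ exp(-2*t)*sin(t) dt = -exp(-2*t)*sin(t)/2 + (1/2)·I. Substituting back brings back I: I = exp(-2*t)*sin(t)/4 - exp(-2*t)*cos(t)/2 − (1/4)·I.
Solving for I: (1 + 1/4)·I equals the remaining terms, so I = (4/5)·(exp(-2*t)*sin(t)/4 - exp(-2*t)*cos(t)/2).

exp(-2*t)*sin(t)/5 - 2*exp(-2*t)*cos(t)/5 + C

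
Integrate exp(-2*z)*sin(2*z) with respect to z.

-exp(-2*z)*sin(2*z)/4 - exp(-2*z)*cos(2*z)/4 + C

Let I denote the integral. Integrate by parts with u = sin(2*z), dv = exp(-2*z) dz, so v = -exp(-2*z)/2: I = -exp(-2*z)*sin(2*z)/2 + ∫ exp(-2*z)*cos(2*z) dz.
Apply parts again with u = cos(2*z), dv = exp(-2*z) dz: ∫ exp(-2*z)*cos(2*z) dz = -exp(-2*z)*cos(2*z)/2 − I. Substituting back brings back I: I = -exp(-2*z)*sin(2*z)/2 - exp(-2*z)*cos(2*z)/2 − I.
Solving for I: (1 + 1)·I equals the remaining terms, so I = (1/2)·(-exp(-2*z)*sin(2*z)/2 - exp(-2*z)*cos(2*z)/2).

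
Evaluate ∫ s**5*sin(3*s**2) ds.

-s**4*cos(3*s**2)/6 + s**2*sin(3*s**2)/9 + cos(3*s**2)/27 + C

Let u = s², du = 2s ds; rewrite as (1/2)∫ u^2·sin(3u) du.
Now integrate by parts 2 times.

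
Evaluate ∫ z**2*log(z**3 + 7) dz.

Let u = z**3 + 7, so du = (3*z**2) dz.
The integral becomes (1/3)·∫ log(u) du; integrate by parts with u′=log(u), dv′=du.

z**3*log(z**3 + 7)/3 - z**3/3 + 7*log(z**3 + 7)/3 + C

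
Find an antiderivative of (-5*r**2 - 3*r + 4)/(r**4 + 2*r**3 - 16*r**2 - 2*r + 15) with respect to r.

Factor the denominator: (r - 3)*(r - 1)*(r + 1)*(r + 5).
Partial-fraction decomposition: 53/(96*(r + 5)) + 1/(16*(r + 1)) + 1/(6*(r - 1)) - 25/(32*(r - 3)).
Integrate each term: A/(r−a) contributes A·log|r−a|.

-25*log(r - 3)/32 + log(r - 1)/6 + log(r + 1)/16 + 53*log(r + 5)/96 + C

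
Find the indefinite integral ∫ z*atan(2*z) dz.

Use integration by parts with u = arctan(2*z), dv = z dz.
Then du = 2/(4*z**2 + 1) dz.

z**2*atan(2*z)/2 - z/4 + atan(2*z)/8 + C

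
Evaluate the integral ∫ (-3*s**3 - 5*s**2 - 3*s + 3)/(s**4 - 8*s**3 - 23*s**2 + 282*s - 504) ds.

-323*log(s - 7)/39 + 281*log(s - 4)/30 - 11*log(s - 3)/3 - 163*log(s + 6)/390 + C

Factor the denominator: (s - 7)*(s - 4)*(s - 3)*(s + 6).
Partial-fraction decomposition: -163/(390*(s + 6)) - 11/(3*(s - 3)) + 281/(30*(s - 4)) - 323/(39*(s - 7)).
Integrate each term: A/(s−a) contributes A·log|s−a|.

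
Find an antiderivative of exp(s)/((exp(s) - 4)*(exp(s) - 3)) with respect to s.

log(exp(s) - 4) - log(exp(s) - 3) + C

Let u = e^s, du = e^s ds.
The integral becomes ∫ du/((u-3)(u-4)); decompose into partial fractions.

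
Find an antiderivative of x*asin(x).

x**2*asin(x)/2 + x*sqrt(-x**2 + 1)/4 - asin(x)/4 + C

Use integration by parts with u = arcsin(x), dv = x dx.
Then du = 1/sqrt(-x**2 + 1) dx.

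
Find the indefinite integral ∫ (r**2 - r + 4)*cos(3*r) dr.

r**2*sin(3*r)/3 - r*sin(3*r)/3 + 2*r*cos(3*r)/9 + 34*sin(3*r)/27 - cos(3*r)/9 + C

Use integration by parts with u = r**2 - r + 4, dv = cos(3*r) dr, so v = sin(3*r)/3.
Apply parts 2 times (tabular method): alternate signs, differentiate u down to 0, integrate dv up.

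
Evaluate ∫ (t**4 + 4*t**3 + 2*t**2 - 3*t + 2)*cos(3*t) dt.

t**4*sin(3*t)/3 + 4*t**3*sin(3*t)/3 + 4*t**3*cos(3*t)/9 + 2*t**2*sin(3*t)/9 + 4*t**2*cos(3*t)/3 - 17*t*sin(3*t)/9 + 4*t*cos(3*t)/27 + 50*sin(3*t)/81 - 17*cos(3*t)/27 + C

Use integration by parts with u = t**4 + 4*t**3 + 2*t**2 - 3*t + 2, dv = cos(3*t) dt, so v = sin(3*t)/3.
Apply parts 4 times (tabular method): alternate signs, differentiate u down to 0, integrate dv up.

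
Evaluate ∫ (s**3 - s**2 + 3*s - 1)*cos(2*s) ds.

Use integration by parts with u = s**3 - s**2 + 3*s - 1, dv = cos(2*s) ds, so v = sin(2*s)/2.
Apply parts 3 times (tabular method): alternate signs, differentiate u down to 0, integrate dv up.

s**3*sin(2*s)/2 - s**2*sin(2*s)/2 + 3*s**2*cos(2*s)/4 + 3*s*sin(2*s)/4 - s*cos(2*s)/2 - sin(2*s)/4 + 3*cos(2*s)/8 + C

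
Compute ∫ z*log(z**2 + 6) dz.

z**2*log(z**2 + 6)/2 - z**2/2 + 3*log(z**2 + 6) + C

Let u = z**2 + 6, so du = (2*z) dz.
The integral becomes (1/2)·∫ log(u) du; integrate by parts with u′=log(u), dv′=du.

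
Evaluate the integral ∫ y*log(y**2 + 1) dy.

Let u = y**2 + 1, so du = (2*y) dy.
The integral becomes (1/2)·∫ log(u) du; integrate by parts with u′=log(u), dv′=du.

y**2*log(y**2 + 1)/2 - y**2/2 + log(y**2 + 1)/2 + C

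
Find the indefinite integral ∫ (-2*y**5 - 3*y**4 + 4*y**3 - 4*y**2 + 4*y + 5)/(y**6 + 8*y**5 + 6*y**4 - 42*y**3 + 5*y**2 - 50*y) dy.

Factor the denominator: y*(y - 2)*(y + 5)**2*(y**2 + 1).
Partial-fraction decomposition: (89*y + 23)/(845*(y**2 + 1)) - 76017/(41405*(y + 5)) + 376/(91*(y + 5)**2) - 83/(490*(y - 2)) - 1/(10*y).
Integrate each term; A/(y−a) gives A·log|y−a|; the (By+D)/(y²+p²) term gives a log and an atan.

-log(y)/10 - 83*log(y - 2)/490 - 76017*log(y + 5)/41405 + 89*log(y**2 + 1)/1690 + 23*atan(y)/845 - 376/(91*y + 455) + C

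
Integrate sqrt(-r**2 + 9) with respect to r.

Substitute r = 3·sin(θ), so dr = 3·cos(θ) dθ and the radical becomes sqrt(-r**2 + 9) = 3·cos(θ) by the Pythagorean identity.
Integrate the resulting trig expression in θ, then back-substitute θ = asin(r/3), sin(θ) = r/3, cos(θ) = sqrt(-r**2 + 9)/3 (absorbing any constant into C).

r*sqrt(-r**2 + 9)/2 + 9*asin(r/3)/2 + C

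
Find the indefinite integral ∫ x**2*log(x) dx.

x**3*log(x)/3 - x**3/9 + C

Use integration by parts with u = log(x), dv = x**2 dx.
Then du = 1/x dx and v = x**3/3.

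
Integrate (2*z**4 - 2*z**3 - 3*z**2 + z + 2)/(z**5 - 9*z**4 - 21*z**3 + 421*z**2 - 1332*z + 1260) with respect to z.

515*log(z - 6)/39 - 233*log(z - 5)/18 + 43*log(z - 3)/30 - 2*log(z - 2)/27 + 667*log(z + 7)/1755 + C

Factor the denominator: (z - 6)*(z - 5)*(z - 3)*(z - 2)*(z + 7).
Partial-fraction decomposition: 667/(1755*(z + 7)) - 2/(27*(z - 2)) + 43/(30*(z - 3)) - 233/(18*(z - 5)) + 515/(39*(z - 6)).
Integrate each term: A/(z−a) contributes A·log|z−a|.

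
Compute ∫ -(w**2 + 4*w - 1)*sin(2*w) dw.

Use integration by parts with u = w**2 + 4*w - 1, dv = -sin(2*w) dw, so v = cos(2*w)/2.
Apply parts 2 times (tabular method): alternate signs, differentiate u down to 0, integrate dv up.

w**2*cos(2*w)/2 - w*sin(2*w)/2 + 2*w*cos(2*w) - sin(2*w) - 3*cos(2*w)/4 + C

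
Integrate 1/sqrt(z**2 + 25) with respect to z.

Substitute z = 5·tan(θ), so dz = 5·sec(θ)^2 dθ and the radical becomes sqrt(z**2 + 25) = 5·sec(θ) by the Pythagorean identity.
Integrate the resulting trig expression in θ, then back-substitute tan(θ) = z/5, sec(θ) = sqrt(z**2 + 25)/5 (absorbing any constant into C).

log(z + sqrt(z**2 + 25)) + C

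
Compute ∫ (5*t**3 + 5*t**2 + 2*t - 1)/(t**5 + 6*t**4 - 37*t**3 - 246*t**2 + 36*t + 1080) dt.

1271*log(t - 6)/4752 - 9*log(t - 2)/160 - 97*log(t + 3)/270 + 73*log(t + 5)/22 - 913*log(t + 6)/288 + C

Factor the denominator: (t - 6)*(t - 2)*(t + 3)*(t + 5)*(t + 6).
Partial-fraction decomposition: -913/(288*(t + 6)) + 73/(22*(t + 5)) - 97/(270*(t + 3)) - 9/(160*(t - 2)) + 1271/(4752*(t - 6)).
Integrate each term: A/(t−a) contributes A·log|t−a|.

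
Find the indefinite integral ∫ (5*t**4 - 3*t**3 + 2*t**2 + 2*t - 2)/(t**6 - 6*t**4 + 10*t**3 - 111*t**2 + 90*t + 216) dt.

Factor the denominator: (t - 3)*(t - 2)*(t + 1)*(t + 4)*(t**2 + 9).
Partial-fraction decomposition: (311*t + 9501)/(5850*(t**2 + 9)) - 83/(175*(t + 4)) + 1/(60*(t + 1)) - 11/(39*(t - 2)) + 173/(252*(t - 3)).
Integrate each term; A/(t−a) gives A·log|t−a|; the (Bt+D)/(t²+p²) term gives a log and an atan.

173*log(t - 3)/252 - 11*log(t - 2)/39 + log(t + 1)/60 - 83*log(t + 4)/175 + 311*log(t**2 + 9)/11700 + 3167*atan(t/3)/5850 + C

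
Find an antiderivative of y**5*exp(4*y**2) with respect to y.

(8*y**4 - 4*y**2 + 1)*exp(4*y**2)/64 + C

Let u = y², du = 2y dy; rewrite as (1/2)∫ u^2·exp(4u) du.
Now integrate by parts 2 times.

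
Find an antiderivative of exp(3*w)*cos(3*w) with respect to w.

exp(3*w)*sin(3*w)/6 + exp(3*w)*cos(3*w)/6 + C

Let I denote the integral. Integrate by parts with u = cos(3*w), dv = exp(3*w) dw, so v = exp(3*w)/3: I = exp(3*w)*cos(3*w)/3 + ∫ exp(3*w)*sin(3*w) dw.
Apply parts again with u = sin(3*w), dv = exp(3*w) dw: ∫ exp(3*w)*sin(3*w) dw = exp(3*w)*sin(3*w)/3 − I. Substituting back brings back I: I = exp(3*w)*sin(3*w)/3 + exp(3*w)*cos(3*w)/3 − I.
Solving for I: (1 + 1)·I equals the remaining terms, so I = (1/2)·(exp(3*w)*sin(3*w)/3 + exp(3*w)*cos(3*w)/3).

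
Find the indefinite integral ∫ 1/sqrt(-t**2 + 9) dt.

Substitute t = 3·sin(θ), so dt = 3·cos(θ) dθ and the radical becomes sqrt(-t**2 + 9) = 3·cos(θ) by the Pythagorean identity.
Integrate the resulting trig expression in θ, then back-substitute θ = asin(t/3), sin(θ) = t/3, cos(θ) = sqrt(-t**2 + 9)/3 (absorbing any constant into C).

asin(t/3) + C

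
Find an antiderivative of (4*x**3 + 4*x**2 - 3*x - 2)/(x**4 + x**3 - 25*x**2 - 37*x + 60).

583*log(x - 5)/288 - 3*log(x - 1)/80 - 65*log(x + 3)/32 + 182*log(x + 4)/45 + C

Factor the denominator: (x - 5)*(x - 1)*(x + 3)*(x + 4).
Partial-fraction decomposition: 182/(45*(x + 4)) - 65/(32*(x + 3)) - 3/(80*(x - 1)) + 583/(288*(x - 5)).
Integrate each term: A/(x−a) contributes A·log|x−a|.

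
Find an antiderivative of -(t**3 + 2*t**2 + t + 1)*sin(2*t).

t**3*cos(2*t)/2 - 3*t**2*sin(2*t)/4 + t**2*cos(2*t) - t*sin(2*t) - t*cos(2*t)/4 + sin(2*t)/8 + C

Use integration by parts with u = t**3 + 2*t**2 + t + 1, dv = -sin(2*t) dt, so v = cos(2*t)/2.
Apply parts 3 times (tabular method): alternate signs, differentiate u down to 0, integrate dv up.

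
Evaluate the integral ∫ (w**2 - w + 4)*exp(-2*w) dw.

Use integration by parts with u = w**2 - w + 4, dv = exp(-2*w) dw, so v = -exp(-2*w)/2.
Apply parts 2 times (tabular method): alternate signs, differentiate u down to 0, integrate dv up.

(-w**2 - 4)*exp(-2*w)/2 + C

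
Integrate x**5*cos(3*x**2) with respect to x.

Let u = x², du = 2x dx; rewrite as (1/2)∫ u^2·cos(3u) du.
Now integrate by parts 2 times.

x**4*sin(3*x**2)/6 + x**2*cos(3*x**2)/9 - sin(3*x**2)/27 + C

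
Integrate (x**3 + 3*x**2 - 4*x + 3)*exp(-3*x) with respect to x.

(-9*x**3 - 36*x**2 + 12*x - 23)*exp(-3*x)/27 + C

Use integration by parts with u = x**3 + 3*x**2 - 4*x + 3, dv = exp(-3*x) dx, so v = -exp(-3*x)/3.
Apply parts 3 times (tabular method): alternate signs, differentiate u down to 0, integrate dv up.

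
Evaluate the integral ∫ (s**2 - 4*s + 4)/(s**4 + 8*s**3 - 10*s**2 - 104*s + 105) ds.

log(s - 3)/160 - log(s - 1)/96 + 49*log(s + 5)/96 - 81*log(s + 7)/160 + C

Factor the denominator: (s - 3)*(s - 1)*(s + 5)*(s + 7).
Partial-fraction decomposition: -81/(160*(s + 7)) + 49/(96*(s + 5)) - 1/(96*(s - 1)) + 1/(160*(s - 3)).
Integrate each term: A/(s−a) contributes A·log|s−a|.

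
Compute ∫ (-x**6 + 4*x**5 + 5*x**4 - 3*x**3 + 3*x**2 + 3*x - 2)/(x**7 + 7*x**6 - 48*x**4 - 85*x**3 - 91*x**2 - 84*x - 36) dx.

Factor the denominator: (x - 3)*(x + 1)**2*(x + 2)*(x + 6)*(x**2 + 1).
Partial-fraction decomposition: (171*x - 397)/(3700*(x**2 + 1)) - 17636/(8325*(x + 6)) + 21/(25*(x + 2)) + 119/(800*(x + 1)) - 1/(40*(x + 1)**2) + 601/(7200*(x - 3)).
Integrate each term; A/(x−a) gives A·log|x−a|; the (Bx+D)/(x²+p²) term gives a log and an atan.

601*log(x - 3)/7200 + 119*log(x + 1)/800 + 21*log(x + 2)/25 - 17636*log(x + 6)/8325 + 171*log(x**2 + 1)/7400 - 397*atan(x)/3700 + 1/(40*x + 40) + C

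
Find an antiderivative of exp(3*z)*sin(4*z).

Let I denote the integral. Integrate by parts with u = sin(4*z), dv = exp(3*z) dz, so v = exp(3*z)/3: I = exp(3*z)*sin(4*z)/3 − (4/3)·∫ exp(3*z)*cos(4*z) dz.
Apply parts again with u = cos(4*z), dv = exp(3*z) dz: ∫ exp(3*z)*cos(4*z) dz = exp(3*z)*cos(4*z)/3 + (4/3)·I. Substituting back brings back I: I = exp(3*z)*sin(4*z)/3 - 4*exp(3*z)*cos(4*z)/9 − (16/9)·I.
Solving for I: (1 + 16/9)·I equals the remaining terms, so I = (9/25)·(exp(3*z)*sin(4*z)/3 - 4*exp(3*z)*cos(4*z)/9).

3*exp(3*z)*sin(4*z)/25 - 4*exp(3*z)*cos(4*z)/25 + C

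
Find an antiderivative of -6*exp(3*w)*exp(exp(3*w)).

-2*exp(exp(3*w)) + C

Let u = exp(3*w), so du = (3*exp(3*w)) dw.
Rewriting, the integral becomes -2·∫ e^u du = -2·e^u.
Substituting back, u = exp(3*w).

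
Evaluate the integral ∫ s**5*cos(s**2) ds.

s**4*sin(s**2)/2 + s**2*cos(s**2) - sin(s**2) + C

Let u = s², du = 2s ds; rewrite as (1/2)∫ u^2·cos(1u) du.
Now integrate by parts 2 times.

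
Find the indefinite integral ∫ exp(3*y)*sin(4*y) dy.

Let I denote the integral. Integrate by parts with u = sin(4*y), dv = exp(3*y) dy, so v = exp(3*y)/3: I = exp(3*y)*sin(4*y)/3 − (4/3)·∫ exp(3*y)*cos(4*y) dy.
Apply parts again with u = cos(4*y), dv = exp(3*y) dy: ∫ exp(3*y)*cos(4*y) dy = exp(3*y)*cos(4*y)/3 + (4/3)·I. Substituting back brings back I: I = exp(3*y)*sin(4*y)/3 - 4*exp(3*y)*cos(4*y)/9 − (16/9)·I.
Solving for I: (1 + 16/9)·I equals the remaining terms, so I = (9/25)·(exp(3*y)*sin(4*y)/3 - 4*exp(3*y)*cos(4*y)/9).

3*exp(3*y)*sin(4*y)/25 - 4*exp(3*y)*cos(4*y)/25 + C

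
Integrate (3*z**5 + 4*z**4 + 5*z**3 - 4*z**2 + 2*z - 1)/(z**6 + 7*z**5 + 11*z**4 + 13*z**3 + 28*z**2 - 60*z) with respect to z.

log(z)/60 + 3*log(z - 1)/40 - 583*log(z + 3)/312 + 2537*log(z + 5)/580 + 3037*log(z**2 + 4)/15080 - 1527*atan(z/2)/3770 + C

Factor the denominator: z*(z - 1)*(z + 3)*(z + 5)*(z**2 + 4).
Partial-fraction decomposition: (3037*z - 6108)/(7540*(z**2 + 4)) + 2537/(580*(z + 5)) - 583/(312*(z + 3)) + 3/(40*(z - 1)) + 1/(60*z).
Integrate each term; A/(z−a) gives A·log|z−a|; the (Bz+D)/(z²+p²) term gives a log and an atan.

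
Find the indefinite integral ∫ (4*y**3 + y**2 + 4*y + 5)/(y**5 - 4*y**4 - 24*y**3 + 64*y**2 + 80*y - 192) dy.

929*log(y - 6)/1280 - 287*log(y - 2)/576 + 31*log(y + 2)/256 - 251*log(y + 4)/720 + 49/(96*y - 192) + C

Factor the denominator: (y - 6)*(y - 2)**2*(y + 2)*(y + 4).
Partial-fraction decomposition: -251/(720*(y + 4)) + 31/(256*(y + 2)) - 287/(576*(y - 2)) - 49/(96*(y - 2)**2) + 929/(1280*(y - 6)).
Integrate each term; A/(y−a) gives A·log|y−a|; A/(y−a)² gives −A/(y−a).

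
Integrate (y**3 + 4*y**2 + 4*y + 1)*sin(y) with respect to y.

Use integration by parts with u = y**3 + 4*y**2 + 4*y + 1, dv = sin(y) dy, so v = -cos(y).
Apply parts 3 times (tabular method): alternate signs, differentiate u down to 0, integrate dv up.

-y**3*cos(y) + 3*y**2*sin(y) - 4*y**2*cos(y) + 8*y*sin(y) + 2*y*cos(y) - 2*sin(y) + 7*cos(y) + C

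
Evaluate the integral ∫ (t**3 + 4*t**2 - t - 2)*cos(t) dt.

Use integration by parts with u = t**3 + 4*t**2 - t - 2, dv = cos(t) dt, so v = sin(t).
Apply parts 3 times (tabular method): alternate signs, differentiate u down to 0, integrate dv up.

t**3*sin(t) + 4*t**2*sin(t) + 3*t**2*cos(t) - 7*t*sin(t) + 8*t*cos(t) - 10*sin(t) - 7*cos(t) + C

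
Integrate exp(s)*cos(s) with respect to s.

Let I denote the integral. Integrate by parts with u = cos(s), dv = exp(s) ds, so v = exp(s): I = exp(s)*cos(s) + ∫ exp(s)*sin(s) ds.
Apply parts again with u = sin(s), dv = exp(s) ds: ∫ exp(s)*sin(s) ds = exp(s)*sin(s) − I. Substituting back brings back I: I = exp(s)*sin(s) + exp(s)*cos(s) − I.
Solving for I: (1 + 1)·I equals the remaining terms, so I = (1/2)·(exp(s)*sin(s) + exp(s)*cos(s)).

exp(s)*sin(s)/2 + exp(s)*cos(s)/2 + C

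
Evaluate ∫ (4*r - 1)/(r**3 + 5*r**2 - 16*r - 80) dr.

5*log(r - 4)/24 + 17*log(r + 4)/8 - 7*log(r + 5)/3 + C

Factor the denominator: (r - 4)*(r + 4)*(r + 5).
Partial-fraction decomposition: -7/(3*(r + 5)) + 17/(8*(r + 4)) + 5/(24*(r - 4)).
Integrate each term: A/(r−a) contributes A·log|r−a|.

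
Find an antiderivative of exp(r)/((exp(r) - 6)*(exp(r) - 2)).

Let u = e^r, du = e^r dr.
The integral becomes ∫ du/((u-6)(u-2)); decompose into partial fractions.

log(exp(r) - 6)/4 - log(exp(r) - 2)/4 + C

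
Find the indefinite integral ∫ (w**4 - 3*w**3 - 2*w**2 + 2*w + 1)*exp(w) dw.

Use integration by parts with u = w**4 - 3*w**3 - 2*w**2 + 2*w + 1, dv = exp(w) dw, so v = exp(w).
Apply parts 4 times (tabular method): alternate signs, differentiate u down to 0, integrate dv up.

(w**4 - 7*w**3 + 19*w**2 - 36*w + 37)*exp(w) + C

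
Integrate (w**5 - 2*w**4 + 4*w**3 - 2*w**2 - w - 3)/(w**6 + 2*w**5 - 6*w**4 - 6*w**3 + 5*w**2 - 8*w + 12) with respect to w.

19*log(w - 2)/100 + log(w - 1)/8 - 7*log(w + 2)/4 + 531*log(w + 3)/200 - 11*log(w**2 + 1)/100 - atan(w)/25 + C

Factor the denominator: (w - 2)*(w - 1)*(w + 2)*(w + 3)*(w**2 + 1).
Partial-fraction decomposition: -(11*w + 2)/(50*(w**2 + 1)) + 531/(200*(w + 3)) - 7/(4*(w + 2)) + 1/(8*(w - 1)) + 19/(100*(w - 2)).
Integrate each term; A/(w−a) gives A·log|w−a|; the (Bw+D)/(w²+p²) term gives a log and an atan.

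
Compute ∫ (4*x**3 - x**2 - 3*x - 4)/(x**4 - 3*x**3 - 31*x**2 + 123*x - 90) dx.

Factor the denominator: (x - 5)*(x - 3)*(x - 1)*(x + 6).
Partial-fraction decomposition: 886/(693*(x + 6)) - 1/(14*(x - 1)) - 43/(18*(x - 3)) + 57/(11*(x - 5)).
Integrate each term: A/(x−a) contributes A·log|x−a|.

57*log(x - 5)/11 - 43*log(x - 3)/18 - log(x - 1)/14 + 886*log(x + 6)/693 + C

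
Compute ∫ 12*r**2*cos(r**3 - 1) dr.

Let u = r**3 - 1, so du = (3*r**2) dr.
Rewriting, the integral becomes 4·∫ cos(u) du = 4·sin(u).
Substituting back, u = r**3 - 1.

4*sin(r**3 - 1) + C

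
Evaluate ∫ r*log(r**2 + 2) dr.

Let u = r**2 + 2, so du = (2*r) dr.
The integral becomes (1/2)·∫ log(u) du; integrate by parts with u′=log(u), dv′=du.

r**2*log(r**2 + 2)/2 - r**2/2 + log(r**2 + 2) + C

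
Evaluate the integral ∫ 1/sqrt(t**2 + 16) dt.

log(t + sqrt(t**2 + 16)) + C

Substitute t = 4·tan(θ), so dt = 4·sec(θ)^2 dθ and the radical becomes sqrt(t**2 + 16) = 4·sec(θ) by the Pythagorean identity.
Integrate the resulting trig expression in θ, then back-substitute tan(θ) = t/4, sec(θ) = sqrt(t**2 + 16)/4 (absorbing any constant into C).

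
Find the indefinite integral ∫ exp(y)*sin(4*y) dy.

exp(y)*sin(4*y)/17 - 4*exp(y)*cos(4*y)/17 + C

Let I denote the integral. Integrate by parts with u = sin(4*y), dv = exp(y) dy, so v = exp(y): I = exp(y)*sin(4*y) − 4·∫ exp(y)*cos(4*y) dy.
Apply parts again with u = cos(4*y), dv = exp(y) dy: ∫ exp(y)*cos(4*y) dy = exp(y)*cos(4*y) + 4·I. Substituting back brings back I: I = exp(y)*sin(4*y) - 4*exp(y)*cos(4*y) − 16·I.
Solving for I: (1 + 16)·I equals the remaining terms, so I = (1/17)·(exp(y)*sin(4*y) - 4*exp(y)*cos(4*y)).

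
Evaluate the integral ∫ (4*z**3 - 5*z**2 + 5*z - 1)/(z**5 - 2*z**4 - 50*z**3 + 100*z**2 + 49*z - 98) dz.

387*log(z - 7)/1120 - 7*log(z - 2)/45 + log(z - 1)/32 + 5*log(z + 1)/96 - 551*log(z + 7)/2016 + C

Factor the denominator: (z - 7)*(z - 2)*(z - 1)*(z + 1)*(z + 7).
Partial-fraction decomposition: -551/(2016*(z + 7)) + 5/(96*(z + 1)) + 1/(32*(z - 1)) - 7/(45*(z - 2)) + 387/(1120*(z - 7)).
Integrate each term: A/(z−a) contributes A·log|z−a|.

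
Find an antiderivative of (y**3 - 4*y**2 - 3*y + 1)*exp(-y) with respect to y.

(-y**3 + y**2 + 5*y + 4)*exp(-y) + C

Use integration by parts with u = y**3 - 4*y**2 - 3*y + 1, dv = exp(-y) dy, so v = -exp(-y).
Apply parts 3 times (tabular method): alternate signs, differentiate u down to 0, integrate dv up.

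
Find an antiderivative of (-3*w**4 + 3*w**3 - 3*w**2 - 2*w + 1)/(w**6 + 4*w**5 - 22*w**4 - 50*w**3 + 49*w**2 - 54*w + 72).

Factor the denominator: (w - 4)*(w - 1)*(w + 3)*(w + 6)*(w**2 + 1).
Partial-fraction decomposition: -(211*w - 193)/(6290*(w**2 + 1)) + 4631/(7770*(w + 6)) - 43/(105*(w + 3)) + 1/(42*(w - 1)) - 631/(3570*(w - 4)).
Integrate each term; A/(w−a) gives A·log|w−a|; the (Bw+D)/(w²+p²) term gives a log and an atan.

-631*log(w - 4)/3570 + log(w - 1)/42 - 43*log(w + 3)/105 + 4631*log(w + 6)/7770 - 211*log(w**2 + 1)/12580 + 193*atan(w)/6290 + C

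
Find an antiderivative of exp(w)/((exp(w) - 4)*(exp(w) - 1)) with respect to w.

log(exp(w) - 4)/3 - log(exp(w) - 1)/3 + C

Let u = e^w, du = e^w dw.
The integral becomes ∫ du/((u-1)(u-4)); decompose into partial fractions.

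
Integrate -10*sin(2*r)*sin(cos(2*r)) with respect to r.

-5*cos(cos(2*r)) + C

Let u = cos(2*r), so du = (-2*sin(2*r)) dr.
Rewriting, the integral becomes 5·∫ sin(u) du = 5·-cos(u).
Substituting back, u = cos(2*r).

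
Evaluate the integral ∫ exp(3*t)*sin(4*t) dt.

Let I denote the integral. Integrate by parts with u = sin(4*t), dv = exp(3*t) dt, so v = exp(3*t)/3: I = exp(3*t)*sin(4*t)/3 − (4/3)·∫ exp(3*t)*cos(4*t) dt.
Apply parts again with u = cos(4*t), dv = exp(3*t) dt: ∫ exp(3*t)*cos(4*t) dt = exp(3*t)*cos(4*t)/3 + (4/3)·I. Substituting back brings back I: I = exp(3*t)*sin(4*t)/3 - 4*exp(3*t)*cos(4*t)/9 − (16/9)·I.
Solving for I: (1 + 16/9)·I equals the remaining terms, so I = (9/25)·(exp(3*t)*sin(4*t)/3 - 4*exp(3*t)*cos(4*t)/9).

3*exp(3*t)*sin(4*t)/25 - 4*exp(3*t)*cos(4*t)/25 + C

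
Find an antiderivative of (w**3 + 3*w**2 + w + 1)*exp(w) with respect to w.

Use integration by parts with u = w**3 + 3*w**2 + w + 1, dv = exp(w) dw, so v = exp(w).
Apply parts 3 times (tabular method): alternate signs, differentiate u down to 0, integrate dv up.

(w**3 + w)*exp(w) + C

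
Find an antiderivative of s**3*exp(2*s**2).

(2*s**2 - 1)*exp(2*s**2)/8 + C

Let u = s², du = 2s ds; rewrite as (1/2)∫ u^1·exp(2u) du.
Now integrate by parts 1 time.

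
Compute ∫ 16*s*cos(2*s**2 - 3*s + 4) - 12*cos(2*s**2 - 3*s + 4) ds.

4*sin(2*s**2 - 3*s + 4) + C

Let u = 2*s**2 - 3*s + 4, so du = (4*s - 3) ds.
Rewriting, the integral becomes 4·∫ cos(u) du = 4·sin(u).
Substituting back, u = 2*s**2 - 3*s + 4.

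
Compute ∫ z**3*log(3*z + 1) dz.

z**4*log(3*z + 1)/4 - z**4/16 + z**3/36 - z**2/72 + z/108 - log(3*z + 1)/324 + C

Use integration by parts with u = log(3*z + 1), dv = z**3 dz.
Then du = 3/(3*z + 1) dz and v = z**4/4.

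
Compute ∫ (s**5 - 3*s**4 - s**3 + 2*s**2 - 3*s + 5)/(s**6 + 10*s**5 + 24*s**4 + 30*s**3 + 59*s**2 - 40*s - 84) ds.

log(s - 1)/320 - 7*log(s + 1)/120 - 427*log(s + 3)/416 + 23543*log(s + 7)/10176 - 799*log(s**2 + 4)/6890 + 187*atan(s/2)/6890 + C

Factor the denominator: (s - 1)*(s + 1)*(s + 3)*(s + 7)*(s**2 + 4).
Partial-fraction decomposition: -17*(47*s - 11)/(3445*(s**2 + 4)) + 23543/(10176*(s + 7)) - 427/(416*(s + 3)) - 7/(120*(s + 1)) + 1/(320*(s - 1)).
Integrate each term; A/(s−a) gives A·log|s−a|; the (Bs+D)/(s²+p²) term gives a log and an atan.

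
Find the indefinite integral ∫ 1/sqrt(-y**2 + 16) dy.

asin(y/4) + C

Substitute y = 4·sin(θ), so dy = 4·cos(θ) dθ and the radical becomes sqrt(-y**2 + 16) = 4·cos(θ) by the Pythagorean identity.
Integrate the resulting trig expression in θ, then back-substitute θ = asin(y/4), sin(θ) = y/4, cos(θ) = sqrt(-y**2 + 16)/4 (absorbing any constant into C).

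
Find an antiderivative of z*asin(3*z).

z**2*asin(3*z)/2 + z*sqrt(-9*z**2 + 1)/12 - asin(3*z)/36 + C

Use integration by parts with u = arcsin(3*z), dv = z dz.
Then du = 3/sqrt(-9*z**2 + 1) dz.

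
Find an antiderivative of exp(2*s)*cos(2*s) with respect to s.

Let I denote the integral. Integrate by parts with u = cos(2*s), dv = exp(2*s) ds, so v = exp(2*s)/2: I = exp(2*s)*cos(2*s)/2 + ∫ exp(2*s)*sin(2*s) ds.
Apply parts again with u = sin(2*s), dv = exp(2*s) ds: ∫ exp(2*s)*sin(2*s) ds = exp(2*s)*sin(2*s)/2 − I. Substituting back brings back I: I = exp(2*s)*sin(2*s)/2 + exp(2*s)*cos(2*s)/2 − I.
Solving for I: (1 + 1)·I equals the remaining terms, so I = (1/2)·(exp(2*s)*sin(2*s)/2 + exp(2*s)*cos(2*s)/2).

exp(2*s)*sin(2*s)/4 + exp(2*s)*cos(2*s)/4 + C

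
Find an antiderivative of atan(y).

y*atan(y) - log(y**2 + 1)/2 + C

Use integration by parts with u = arctan(y), dv = dy.
Then du = 1/(y**2 + 1) dy.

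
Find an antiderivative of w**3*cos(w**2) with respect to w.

w**2*sin(w**2)/2 + cos(w**2)/2 + C

Let u = w², du = 2w dw; rewrite as (1/2)∫ u^1·cos(1u) du.
Now integrate by parts 1 time.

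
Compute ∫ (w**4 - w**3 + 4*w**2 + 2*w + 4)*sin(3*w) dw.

-w**4*cos(3*w)/3 + 4*w**3*sin(3*w)/9 + w**3*cos(3*w)/3 - w**2*sin(3*w)/3 - 8*w**2*cos(3*w)/9 + 16*w*sin(3*w)/27 - 8*w*cos(3*w)/9 + 8*sin(3*w)/27 - 92*cos(3*w)/81 + C

Use integration by parts with u = w**4 - w**3 + 4*w**2 + 2*w + 4, dv = sin(3*w) dw, so v = -cos(3*w)/3.
Apply parts 4 times (tabular method): alternate signs, differentiate u down to 0, integrate dv up.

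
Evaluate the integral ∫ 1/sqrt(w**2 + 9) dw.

log(w + sqrt(w**2 + 9)) + C

Substitute w = 3·tan(θ), so dw = 3·sec(θ)^2 dθ and the radical becomes sqrt(w**2 + 9) = 3·sec(θ) by the Pythagorean identity.
Integrate the resulting trig expression in θ, then back-substitute tan(θ) = w/3, sec(θ) = sqrt(w**2 + 9)/3 (absorbing any constant into C).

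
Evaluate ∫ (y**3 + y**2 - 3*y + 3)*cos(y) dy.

y**3*sin(y) + y**2*sin(y) + 3*y**2*cos(y) - 9*y*sin(y) + 2*y*cos(y) + sin(y) - 9*cos(y) + C

Use integration by parts with u = y**3 + y**2 - 3*y + 3, dv = cos(y) dy, so v = sin(y).
Apply parts 3 times (tabular method): alternate signs, differentiate u down to 0, integrate dv up.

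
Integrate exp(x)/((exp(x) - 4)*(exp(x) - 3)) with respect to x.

Let u = e^x, du = e^x dx.
The integral becomes ∫ du/((u-4)(u-3)); decompose into partial fractions.

log(exp(x) - 4) - log(exp(x) - 3) + C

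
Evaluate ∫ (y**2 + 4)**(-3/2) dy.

Substitute y = 2·tan(θ), so dy = 2·sec(θ)^2 dθ and the radical becomes sqrt(y**2 + 4) = 2·sec(θ) by the Pythagorean identity.
Integrate the resulting trig expression in θ, then back-substitute tan(θ) = y/2, sec(θ) = sqrt(y**2 + 4)/2 (absorbing any constant into C).

y/(4*sqrt(y**2 + 4)) + C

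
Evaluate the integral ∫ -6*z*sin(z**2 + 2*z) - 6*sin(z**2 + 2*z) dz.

3*cos(z**2 + 2*z) + C

Let u = z**2 + 2*z, so du = (2*z + 2) dz.
Rewriting, the integral becomes -3·∫ sin(u) du = -3·-cos(u).
Substituting back, u = z**2 + 2*z.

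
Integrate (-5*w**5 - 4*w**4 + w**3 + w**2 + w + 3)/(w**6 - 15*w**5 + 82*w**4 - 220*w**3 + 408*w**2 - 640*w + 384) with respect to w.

-43803*log(w - 6)/800 + 59537*log(w - 4)/1200 + log(w - 1)/75 + 101*log(w**2 + 4)/1600 + 231*atan(w/2)/800 - 2019/(40*w - 160) + C

Factor the denominator: (w - 6)*(w - 4)**2*(w - 1)*(w**2 + 4).
Partial-fraction decomposition: (101*w + 462)/(800*(w**2 + 4)) + 1/(75*(w - 1)) + 59537/(1200*(w - 4)) + 2019/(40*(w - 4)**2) - 43803/(800*(w - 6)).
Integrate each term; A/(w−a) gives A·log|w−a|; the (Bw+D)/(w²+p²) term gives a log and an atan.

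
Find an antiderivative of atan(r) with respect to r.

Use integration by parts with u = arctan(r), dv = dr.
Then du = 1/(r**2 + 1) dr.

r*atan(r) - log(r**2 + 1)/2 + C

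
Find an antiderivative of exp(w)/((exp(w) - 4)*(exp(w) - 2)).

log(exp(w) - 4)/2 - log(exp(w) - 2)/2 + C

Let u = e^w, du = e^w dw.
The integral becomes ∫ du/((u-4)(u-2)); decompose into partial fractions.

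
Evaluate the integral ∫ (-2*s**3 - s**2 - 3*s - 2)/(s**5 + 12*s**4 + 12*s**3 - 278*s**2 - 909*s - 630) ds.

Factor the denominator: (s - 5)*(s + 1)*(s + 3)*(s + 6)*(s + 7).
Partial-fraction decomposition: 41/(18*(s + 7)) - 412/(165*(s + 6)) + 13/(48*(s + 3)) - 1/(180*(s + 1)) - 73/(1584*(s - 5)).
Integrate each term: A/(s−a) contributes A·log|s−a|.

-73*log(s - 5)/1584 - log(s + 1)/180 + 13*log(s + 3)/48 - 412*log(s + 6)/165 + 41*log(s + 7)/18 + C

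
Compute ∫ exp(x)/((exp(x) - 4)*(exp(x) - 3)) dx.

Let u = e^x, du = e^x dx.
The integral becomes ∫ du/((u-3)(u-4)); decompose into partial fractions.

log(exp(x) - 4) - log(exp(x) - 3) + C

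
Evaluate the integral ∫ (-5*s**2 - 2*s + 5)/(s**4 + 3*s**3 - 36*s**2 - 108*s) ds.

-5*log(s)/108 - 187*log(s - 6)/648 - 34*log(s + 3)/81 + 163*log(s + 6)/216 + C

Factor the denominator: s*(s - 6)*(s + 3)*(s + 6).
Partial-fraction decomposition: 163/(216*(s + 6)) - 34/(81*(s + 3)) - 187/(648*(s - 6)) - 5/(108*s).
Integrate each term: A/(s−a) contributes A·log|s−a|.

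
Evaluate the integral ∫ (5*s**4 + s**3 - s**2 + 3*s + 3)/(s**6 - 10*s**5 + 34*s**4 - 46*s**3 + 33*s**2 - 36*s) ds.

-log(s)/12 + 79*log(s - 4)/4 - 593*log(s - 3)/30 + log(s**2 + 1)/20 - atan(s)/5 + 29/(2*s - 6) + C

Factor the denominator: s*(s - 4)*(s - 3)**2*(s**2 + 1).
Partial-fraction decomposition: (s - 2)/(10*(s**2 + 1)) - 593/(30*(s - 3)) - 29/(2*(s - 3)**2) + 79/(4*(s - 4)) - 1/(12*s).
Integrate each term; A/(s−a) gives A·log|s−a|; the (Bs+D)/(s²+p²) term gives a log and an atan.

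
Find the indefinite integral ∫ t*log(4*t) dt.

Use integration by parts with u = log(4*t), dv = t dt.
Then du = 1/t dt and v = t**2/2.

t**2*(log(t) + 2*log(2))/2 - t**2/4 + C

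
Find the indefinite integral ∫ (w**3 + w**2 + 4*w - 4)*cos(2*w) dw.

w**3*sin(2*w)/2 + w**2*sin(2*w)/2 + 3*w**2*cos(2*w)/4 + 5*w*sin(2*w)/4 + w*cos(2*w)/2 - 9*sin(2*w)/4 + 5*cos(2*w)/8 + C

Use integration by parts with u = w**3 + w**2 + 4*w - 4, dv = cos(2*w) dw, so v = sin(2*w)/2.
Apply parts 3 times (tabular method): alternate signs, differentiate u down to 0, integrate dv up.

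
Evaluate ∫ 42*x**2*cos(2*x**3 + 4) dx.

7*sin(2*x**3 + 4) + C

Let u = 2*x**3 + 4, so du = (6*x**2) dx.
Rewriting, the integral becomes 7·∫ cos(u) du = 7·sin(u).
Substituting back, u = 2*x**3 + 4.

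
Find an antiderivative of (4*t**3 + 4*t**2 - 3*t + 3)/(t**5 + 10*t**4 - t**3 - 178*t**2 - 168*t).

-log(t)/56 + 311*log(t - 4)/2200 + log(t + 1)/25 + 233*log(t + 6)/100 - 192*log(t + 7)/77 + C

Factor the denominator: t*(t - 4)*(t + 1)*(t + 6)*(t + 7).
Partial-fraction decomposition: -192/(77*(t + 7)) + 233/(100*(t + 6)) + 1/(25*(t + 1)) + 311/(2200*(t - 4)) - 1/(56*t).
Integrate each term: A/(t−a) contributes A·log|t−a|.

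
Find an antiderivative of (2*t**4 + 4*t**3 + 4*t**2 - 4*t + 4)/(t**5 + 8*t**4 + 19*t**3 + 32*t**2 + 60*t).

Factor the denominator: t*(t + 3)*(t + 5)*(t**2 + 4).
Partial-fraction decomposition: 5*(21*t - 76)/(377*(t**2 + 4)) + 437/(145*(t + 5)) - 53/(39*(t + 3)) + 1/(15*t).
Integrate each term; A/(t−a) gives A·log|t−a|; the (Bt+D)/(t²+p²) term gives a log and an atan.

log(t)/15 - 53*log(t + 3)/39 + 437*log(t + 5)/145 + 105*log(t**2 + 4)/754 - 190*atan(t/2)/377 + C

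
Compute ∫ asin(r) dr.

Use integration by parts with u = arcsin(r), dv = dr.
Then du = 1/sqrt(-r**2 + 1) dr.

r*asin(r) + sqrt(-r**2 + 1) + C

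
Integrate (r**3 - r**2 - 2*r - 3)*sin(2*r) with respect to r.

Use integration by parts with u = r**3 - r**2 - 2*r - 3, dv = sin(2*r) dr, so v = -cos(2*r)/2.
Apply parts 3 times (tabular method): alternate signs, differentiate u down to 0, integrate dv up.

-r**3*cos(2*r)/2 + 3*r**2*sin(2*r)/4 + r**2*cos(2*r)/2 - r*sin(2*r)/2 + 7*r*cos(2*r)/4 - 7*sin(2*r)/8 + 5*cos(2*r)/4 + C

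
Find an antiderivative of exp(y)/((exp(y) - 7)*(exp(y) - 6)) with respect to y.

Let u = e^y, du = e^y dy.
The integral becomes ∫ du/((u-7)(u-6)); decompose into partial fractions.

log(exp(y) - 7) - log(exp(y) - 6) + C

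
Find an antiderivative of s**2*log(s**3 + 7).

Let u = s**3 + 7, so du = (3*s**2) ds.
The integral becomes (1/3)·∫ log(u) du; integrate by parts with u′=log(u), dv′=du.

s**3*log(s**3 + 7)/3 - s**3/3 + 7*log(s**3 + 7)/3 + C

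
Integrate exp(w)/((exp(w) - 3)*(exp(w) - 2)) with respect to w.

Let u = e^w, du = e^w dw.
The integral becomes ∫ du/((u-3)(u-2)); decompose into partial fractions.

log(exp(w) - 3) - log(exp(w) - 2) + C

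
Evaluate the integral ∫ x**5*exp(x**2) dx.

(x**4 - 2*x**2 + 2)*exp(x**2)/2 + C

Let u = x², du = 2x dx; rewrite as (1/2)∫ u^2·exp(1u) du.
Now integrate by parts 2 times.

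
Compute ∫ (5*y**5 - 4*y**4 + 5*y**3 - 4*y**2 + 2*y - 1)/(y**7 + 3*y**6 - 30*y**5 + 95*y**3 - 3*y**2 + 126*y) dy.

Factor the denominator: y*(y - 3)**2*(y + 2)*(y + 7)*(y**2 + 1).
Partial-fraction decomposition: (17*y + 31)/(2500*(y**2 + 1)) - 19113/(35000*(y + 7)) + 57/(250*(y + 2)) + 2873/(9000*(y - 3)) + 199/(300*(y - 3)**2) - 1/(126*y).
Integrate each term; A/(y−a) gives A·log|y−a|; the (By+D)/(y²+p²) term gives a log and an atan.

-log(y)/126 + 2873*log(y - 3)/9000 + 57*log(y + 2)/250 - 19113*log(y + 7)/35000 + 17*log(y**2 + 1)/5000 + 31*atan(y)/2500 - 199/(300*y - 900) + C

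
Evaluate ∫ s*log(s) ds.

s**2*log(s)/2 - s**2/4 + C

Use integration by parts with u = log(s), dv = s ds.
Then du = 1/s ds and v = s**2/2.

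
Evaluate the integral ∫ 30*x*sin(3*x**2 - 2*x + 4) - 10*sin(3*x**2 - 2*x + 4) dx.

Let u = 3*x**2 - 2*x + 4, so du = (6*x - 2) dx.
Rewriting, the integral becomes 5·∫ sin(u) du = 5·-cos(u).
Substituting back, u = 3*x**2 - 2*x + 4.

-5*cos(3*x**2 - 2*x + 4) + C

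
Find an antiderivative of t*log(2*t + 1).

Use integration by parts with u = log(2*t + 1), dv = t dt.
Then du = 2/(2*t + 1) dt and v = t**2/2.

t**2*log(2*t + 1)/2 - t**2/4 + t/4 - log(2*t + 1)/8 + C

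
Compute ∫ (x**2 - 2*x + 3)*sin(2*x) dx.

Use integration by parts with u = x**2 - 2*x + 3, dv = sin(2*x) dx, so v = -cos(2*x)/2.
Apply parts 2 times (tabular method): alternate signs, differentiate u down to 0, integrate dv up.

-x**2*cos(2*x)/2 + x*sin(2*x)/2 + x*cos(2*x) - sin(2*x)/2 - 5*cos(2*x)/4 + C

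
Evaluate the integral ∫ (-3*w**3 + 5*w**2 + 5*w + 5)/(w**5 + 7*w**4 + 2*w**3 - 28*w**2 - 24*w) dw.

Factor the denominator: w*(w - 2)*(w + 1)*(w + 2)*(w + 6).
Partial-fraction decomposition: 803/(960*(w + 6)) - 39/(32*(w + 2)) + 8/(15*(w + 1)) + 11/(192*(w - 2)) - 5/(24*w).
Integrate each term: A/(w−a) contributes A·log|w−a|.

-5*log(w)/24 + 11*log(w - 2)/192 + 8*log(w + 1)/15 - 39*log(w + 2)/32 + 803*log(w + 6)/960 + C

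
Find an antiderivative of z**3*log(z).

z**4*log(z)/4 - z**4/16 + C

Use integration by parts with u = log(z), dv = z**3 dz.
Then du = 1/z dz and v = z**4/4.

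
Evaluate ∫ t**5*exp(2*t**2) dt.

(2*t**4 - 2*t**2 + 1)*exp(2*t**2)/8 + C

Let u = t², du = 2t dt; rewrite as (1/2)∫ u^2·exp(2u) du.
Now integrate by parts 2 times.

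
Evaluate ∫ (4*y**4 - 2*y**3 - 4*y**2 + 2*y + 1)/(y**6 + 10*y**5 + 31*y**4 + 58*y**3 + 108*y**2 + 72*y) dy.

log(y)/72 - log(y + 1)/50 + 337*log(y + 3)/234 - 5461*log(y + 6)/3600 + 431*log(y**2 + 4)/10400 - 2083*atan(y/2)/5200 + C

Factor the denominator: y*(y + 1)*(y + 3)*(y + 6)*(y**2 + 4).
Partial-fraction decomposition: (431*y - 4166)/(5200*(y**2 + 4)) - 5461/(3600*(y + 6)) + 337/(234*(y + 3)) - 1/(50*(y + 1)) + 1/(72*y).
Integrate each term; A/(y−a) gives A·log|y−a|; the (By+D)/(y²+p²) term gives a log and an atan.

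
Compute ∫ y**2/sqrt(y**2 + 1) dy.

y*sqrt(y**2 + 1)/2 - log(y + sqrt(y**2 + 1))/2 + C

Substitute y = tan(θ), so dy = sec(θ)^2 dθ and the radical becomes sqrt(y**2 + 1) = sec(θ) by the Pythagorean identity.
Integrate the resulting trig expression in θ, then back-substitute tan(θ) = y, sec(θ) = sqrt(y**2 + 1) (absorbing any constant into C).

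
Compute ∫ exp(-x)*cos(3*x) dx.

Let I denote the integral. Integrate by parts with u = cos(3*x), dv = exp(-x) dx, so v = -exp(-x): I = -exp(-x)*cos(3*x) − 3·∫ exp(-x)*sin(3*x) dx.
Apply parts again with u = sin(3*x), dv = exp(-x) dx: ∫ exp(-x)*sin(3*x) dx = -exp(-x)*sin(3*x) + 3·I. Substituting back brings back I: I = 3*exp(-x)*sin(3*x) - exp(-x)*cos(3*x) − 9·I.
Solving for I: (1 + 9)·I equals the remaining terms, so I = (1/10)·(3*exp(-x)*sin(3*x) - exp(-x)*cos(3*x)).

3*exp(-x)*sin(3*x)/10 - exp(-x)*cos(3*x)/10 + C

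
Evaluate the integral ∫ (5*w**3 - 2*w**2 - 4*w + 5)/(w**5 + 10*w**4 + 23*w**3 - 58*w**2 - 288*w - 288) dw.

Factor the denominator: (w - 3)*(w + 2)*(w + 3)*(w + 4)**2.
Partial-fraction decomposition: 4085/(196*(w + 4)) + 331/(14*(w + 4)**2) - 68/(3*(w + 3)) + 7/(4*(w + 2)) + 11/(147*(w - 3)).
Integrate each term; A/(w−a) gives A·log|w−a|; A/(w−a)² gives −A/(w−a).

11*log(w - 3)/147 + 7*log(w + 2)/4 - 68*log(w + 3)/3 + 4085*log(w + 4)/196 - 331/(14*w + 56) + C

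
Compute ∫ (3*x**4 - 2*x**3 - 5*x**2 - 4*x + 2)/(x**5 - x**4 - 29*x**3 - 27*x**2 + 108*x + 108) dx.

1627*log(x - 6)/1134 - log(x - 2)/50 + log(x + 1)/14 + 6131*log(x + 3)/4050 + 133/(45*x + 135) + C

Factor the denominator: (x - 6)*(x - 2)*(x + 1)*(x + 3)**2.
Partial-fraction decomposition: 6131/(4050*(x + 3)) - 133/(45*(x + 3)**2) + 1/(14*(x + 1)) - 1/(50*(x - 2)) + 1627/(1134*(x - 6)).
Integrate each term; A/(x−a) gives A·log|x−a|; A/(x−a)² gives −A/(x−a).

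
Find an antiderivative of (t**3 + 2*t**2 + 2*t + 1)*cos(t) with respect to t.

Use integration by parts with u = t**3 + 2*t**2 + 2*t + 1, dv = cos(t) dt, so v = sin(t).
Apply parts 3 times (tabular method): alternate signs, differentiate u down to 0, integrate dv up.

t**3*sin(t) + 2*t**2*sin(t) + 3*t**2*cos(t) - 4*t*sin(t) + 4*t*cos(t) - 3*sin(t) - 4*cos(t) + C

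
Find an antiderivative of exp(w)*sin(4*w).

exp(w)*sin(4*w)/17 - 4*exp(w)*cos(4*w)/17 + C

Let I denote the integral. Integrate by parts with u = sin(4*w), dv = exp(w) dw, so v = exp(w): I = exp(w)*sin(4*w) − 4·∫ exp(w)*cos(4*w) dw.
Apply parts again with u = cos(4*w), dv = exp(w) dw: ∫ exp(w)*cos(4*w) dw = exp(w)*cos(4*w) + 4·I. Substituting back brings back I: I = exp(w)*sin(4*w) - 4*exp(w)*cos(4*w) − 16·I.
Solving for I: (1 + 16)·I equals the remaining terms, so I = (1/17)·(exp(w)*sin(4*w) - 4*exp(w)*cos(4*w)).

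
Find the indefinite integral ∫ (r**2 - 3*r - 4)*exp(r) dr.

(r**2 - 5*r + 1)*exp(r) + C

Use integration by parts with u = r**2 - 3*r - 4, dv = exp(r) dr, so v = exp(r).
Apply parts 2 times (tabular method): alternate signs, differentiate u down to 0, integrate dv up.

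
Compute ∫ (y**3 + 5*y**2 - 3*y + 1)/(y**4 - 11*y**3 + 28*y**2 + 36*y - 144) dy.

Factor the denominator: (y - 6)*(y - 4)*(y - 3)*(y + 2).
Partial-fraction decomposition: -19/(240*(y + 2)) + 64/(15*(y - 3)) - 133/(12*(y - 4)) + 379/(48*(y - 6)).
Integrate each term: A/(y−a) contributes A·log|y−a|.

379*log(y - 6)/48 - 133*log(y - 4)/12 + 64*log(y - 3)/15 - 19*log(y + 2)/240 + C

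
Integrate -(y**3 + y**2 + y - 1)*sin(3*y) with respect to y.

Use integration by parts with u = y**3 + y**2 + y - 1, dv = -sin(3*y) dy, so v = cos(3*y)/3.
Apply parts 3 times (tabular method): alternate signs, differentiate u down to 0, integrate dv up.

y**3*cos(3*y)/3 - y**2*sin(3*y)/3 + y**2*cos(3*y)/3 - 2*y*sin(3*y)/9 + y*cos(3*y)/9 - sin(3*y)/27 - 11*cos(3*y)/27 + C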